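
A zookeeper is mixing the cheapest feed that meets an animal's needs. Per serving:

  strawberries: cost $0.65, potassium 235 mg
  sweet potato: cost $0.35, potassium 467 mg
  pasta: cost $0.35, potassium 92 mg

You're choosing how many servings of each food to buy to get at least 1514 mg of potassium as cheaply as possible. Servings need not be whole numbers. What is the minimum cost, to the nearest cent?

$1.13

Cost per mg of potassium: sweet potato $0.0007, strawberries $0.0028, pasta $0.0038.
With no serving limits, use only sweet potato: 1514 mg / 467 mg = 3.242 servings × $0.35 = $1.13.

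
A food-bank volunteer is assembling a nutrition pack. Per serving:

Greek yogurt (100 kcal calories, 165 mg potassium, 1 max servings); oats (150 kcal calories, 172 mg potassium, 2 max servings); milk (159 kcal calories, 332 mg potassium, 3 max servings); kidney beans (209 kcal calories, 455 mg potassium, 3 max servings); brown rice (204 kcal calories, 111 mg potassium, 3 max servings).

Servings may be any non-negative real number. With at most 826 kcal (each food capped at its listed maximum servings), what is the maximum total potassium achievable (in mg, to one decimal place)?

1780.5 mg

Potassium per kcal: kidney beans 2.177, milk 2.088, Greek yogurt 1.65, oats 1.147, brown rice 0.5441.
Take 3 servings of kidney beans: uses 627 kcal, +1365.0 mg potassium (running total 1365.0 mg).
Take 1.252 servings of milk: uses 199 kcal, +415.5 mg potassium (running total 1780.5 mg).
Greedy by best ratio exhausts the calories allowance optimally: 1780.5 mg.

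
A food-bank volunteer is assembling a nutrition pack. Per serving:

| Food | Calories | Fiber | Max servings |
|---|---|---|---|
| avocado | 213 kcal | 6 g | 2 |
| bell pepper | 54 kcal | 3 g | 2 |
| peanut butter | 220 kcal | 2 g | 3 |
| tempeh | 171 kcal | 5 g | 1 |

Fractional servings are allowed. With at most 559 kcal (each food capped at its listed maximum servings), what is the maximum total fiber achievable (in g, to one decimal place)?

Fiber per kcal: bell pepper 0.05556, tempeh 0.02924, avocado 0.02817, peanut butter 0.009091.
Take 2 servings of bell pepper: uses 108 kcal, +6.0 g fiber (running total 6.0 g).
Take 1 serving of tempeh: uses 171 kcal, +5.0 g fiber (running total 11.0 g).
Take 1.315 servings of avocado: uses 280 kcal, +7.9 g fiber (running total 18.9 g).
Greedy by best ratio exhausts the calories allowance optimally: 18.9 g.

18.9 g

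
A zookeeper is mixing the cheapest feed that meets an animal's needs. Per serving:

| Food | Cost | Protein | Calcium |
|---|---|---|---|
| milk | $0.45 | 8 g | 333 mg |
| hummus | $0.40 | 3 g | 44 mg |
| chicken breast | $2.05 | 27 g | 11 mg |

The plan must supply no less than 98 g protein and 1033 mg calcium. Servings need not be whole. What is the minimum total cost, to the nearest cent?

$5.51

This is a tiny linear program; its minimum lies at a vertex of the feasible set. List the vertices and price them.
milk only: max(98/8, 1033/333) = 12.25 servings → $5.51.
hummus only: max(98/3, 1033/44) = 32.67 servings → $13.07.
chicken breast only: max(98/27, 1033/11) = 93.91 servings → $192.51.
milk + hummus: intersection lies outside the first quadrant.
milk + chicken breast with both tight: 3.012 servings and 2.737 servings → $6.97.
hummus + chicken breast with both tight: 23.21 servings and 1.05 servings → $11.44.
So the least-cost plan costs $5.51.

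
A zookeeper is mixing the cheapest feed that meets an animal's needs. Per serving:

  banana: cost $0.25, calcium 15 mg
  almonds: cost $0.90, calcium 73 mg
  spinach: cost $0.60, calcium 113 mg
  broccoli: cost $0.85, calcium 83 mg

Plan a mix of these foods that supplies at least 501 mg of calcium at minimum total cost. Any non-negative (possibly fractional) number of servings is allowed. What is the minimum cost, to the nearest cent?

$2.66

Cost per mg of calcium: spinach $0.0053, broccoli $0.0102, almonds $0.0123, banana $0.0167.
With no serving limits, use only spinach: 501 mg / 113 mg = 4.434 servings × $0.60 = $2.66.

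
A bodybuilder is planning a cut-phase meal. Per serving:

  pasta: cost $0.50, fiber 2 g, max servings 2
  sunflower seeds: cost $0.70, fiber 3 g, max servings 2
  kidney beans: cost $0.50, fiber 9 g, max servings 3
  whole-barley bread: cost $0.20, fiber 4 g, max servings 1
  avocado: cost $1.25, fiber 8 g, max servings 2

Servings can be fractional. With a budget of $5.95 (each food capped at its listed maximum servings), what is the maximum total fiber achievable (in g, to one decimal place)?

Fiber per dollar: whole-barley bread 20, kidney beans 18, avocado 6.4, sunflower seeds 4.286, pasta 4.
Take 1 serving of whole-barley bread: spends $0.20, +4.0 g fiber (running total 4.0 g).
Take 3 servings of kidney beans: spends $1.50, +27.0 g fiber (running total 31.0 g).
Take 2 servings of avocado: spends $2.50, +16.0 g fiber (running total 47.0 g).
Take 2 servings of sunflower seeds: spends $1.40, +6.0 g fiber (running total 53.0 g).
Take 0.7 servings of pasta: spends $0.35, +1.4 g fiber (running total 54.4 g).
Greedy by best ratio exhausts the cost allowance optimally: 54.4 g.

54.4 g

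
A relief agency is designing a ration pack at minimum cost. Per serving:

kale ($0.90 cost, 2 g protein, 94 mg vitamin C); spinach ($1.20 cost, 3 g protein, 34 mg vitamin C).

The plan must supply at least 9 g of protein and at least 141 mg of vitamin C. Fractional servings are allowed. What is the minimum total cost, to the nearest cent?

With two linear requirements the optimum uses one or two foods; enumerate the corners.
kale only: max(9/2, 141/94) = 4.5 servings → $4.05.
spinach only: max(9/3, 141/34) = 4.147 servings → $4.98.
kale + spinach with both tight: 0.5467 servings and 2.636 servings → $3.65.
So the least-cost plan costs $3.65.

$3.65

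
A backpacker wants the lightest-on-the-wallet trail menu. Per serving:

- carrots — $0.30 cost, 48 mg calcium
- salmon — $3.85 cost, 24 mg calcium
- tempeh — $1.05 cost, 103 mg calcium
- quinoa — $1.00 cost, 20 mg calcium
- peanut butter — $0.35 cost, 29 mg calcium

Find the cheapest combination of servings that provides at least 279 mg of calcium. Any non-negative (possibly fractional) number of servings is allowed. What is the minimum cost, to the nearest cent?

$1.74

Cost per mg of calcium: carrots $0.0063, tempeh $0.0102, peanut butter $0.0121, quinoa $0.0500, salmon $0.1604.
With no serving limits, use only carrots: 279 mg / 48 mg = 5.812 servings × $0.30 = $1.74.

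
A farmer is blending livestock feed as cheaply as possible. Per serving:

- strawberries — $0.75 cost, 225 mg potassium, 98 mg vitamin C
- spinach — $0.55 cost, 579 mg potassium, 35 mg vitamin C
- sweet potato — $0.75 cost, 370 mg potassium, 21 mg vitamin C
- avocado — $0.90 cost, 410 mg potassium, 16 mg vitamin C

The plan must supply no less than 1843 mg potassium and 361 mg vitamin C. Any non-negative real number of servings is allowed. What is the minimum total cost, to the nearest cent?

$3.34

strawberries only: max(1843/225, 361/98) = 8.191 servings → $6.14.
spinach only: max(1843/579, 361/35) = 10.31 servings → $5.67.
sweet potato only: max(1843/370, 361/21) = 17.19 servings → $12.89.
avocado only: max(1843/410, 361/16) = 22.56 servings → $20.31.
strawberries + spinach with both tight: 2.957 servings and 2.034 servings → $3.34.
strawberries + sweet potato with both tight: 3.008 servings and 3.152 servings → $4.62.
strawberries + avocado with both tight: 3.24 servings and 2.717 servings → $4.88.
spinach + sweet potato: intersection lies outside the first quadrant.
spinach + avocado: intersection lies outside the first quadrant.
sweet potato + avocado with both targets exact would need a negative amount; discard.
So the least-cost plan costs $3.34.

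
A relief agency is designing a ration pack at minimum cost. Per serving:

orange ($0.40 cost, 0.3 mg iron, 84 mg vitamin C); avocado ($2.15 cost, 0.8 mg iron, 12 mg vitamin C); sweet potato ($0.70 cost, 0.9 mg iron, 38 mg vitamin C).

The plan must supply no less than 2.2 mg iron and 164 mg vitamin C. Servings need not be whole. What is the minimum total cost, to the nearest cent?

Check every corner: each single food scaled to meet both minima, and each pair solved so both constraints bind.
orange only: max(2.2/0.3, 164/84) = 7.333 servings → $2.93.
avocado only: max(2.2/0.8, 164/12) = 13.67 servings → $29.38.
sweet potato only: max(2.2/0.9, 164/38) = 4.316 servings → $3.02.
orange + avocado with both tight: 1.648 servings and 2.132 servings → $5.24.
orange + sweet potato with both tight: 0.9969 servings and 2.112 servings → $1.88.
avocado + sweet potato: the both-tight solution has a negative serving — not a feasible corner.
So the least-cost plan costs $1.88.

$1.88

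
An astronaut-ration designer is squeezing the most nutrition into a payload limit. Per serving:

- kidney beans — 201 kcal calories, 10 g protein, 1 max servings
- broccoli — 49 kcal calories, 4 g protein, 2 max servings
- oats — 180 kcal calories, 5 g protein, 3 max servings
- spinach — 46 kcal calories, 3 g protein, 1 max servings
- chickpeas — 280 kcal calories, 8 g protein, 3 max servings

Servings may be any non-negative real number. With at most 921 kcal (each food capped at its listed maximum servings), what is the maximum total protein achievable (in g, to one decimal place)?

37.5 g

Protein per kcal: broccoli 0.08163, spinach 0.06522, kidney beans 0.04975, chickpeas 0.02857, oats 0.02778.
Take 2 servings of broccoli: uses 98 kcal, +8.0 g protein (running total 8.0 g).
Take 1 serving of spinach: uses 46 kcal, +3.0 g protein (running total 11.0 g).
Take 1 serving of kidney beans: uses 201 kcal, +10.0 g protein (running total 21.0 g).
Take 2.057 servings of chickpeas: uses 576 kcal, +16.5 g protein (running total 37.5 g).
Greedy by best ratio exhausts the calories allowance optimally: 37.5 g.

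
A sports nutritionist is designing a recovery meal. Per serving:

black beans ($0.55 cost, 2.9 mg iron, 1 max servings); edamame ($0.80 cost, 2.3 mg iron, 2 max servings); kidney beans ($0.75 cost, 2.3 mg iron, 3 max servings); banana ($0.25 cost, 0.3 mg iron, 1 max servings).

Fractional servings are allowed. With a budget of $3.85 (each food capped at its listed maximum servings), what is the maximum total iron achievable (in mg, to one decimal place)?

Iron per dollar: black beans 5.273, kidney beans 3.067, edamame 2.875, banana 1.2.
Take 1 serving of black beans: spends $0.55, +2.9 mg iron (running total 2.9 mg).
Take 3 servings of kidney beans: spends $2.25, +6.9 mg iron (running total 9.8 mg).
Take 1.312 servings of edamame: spends $1.05, +3.0 mg iron (running total 12.8 mg).
Filling greedily by iron-per-dollar is optimal for one linear limit, giving 12.8 mg.

12.8 mg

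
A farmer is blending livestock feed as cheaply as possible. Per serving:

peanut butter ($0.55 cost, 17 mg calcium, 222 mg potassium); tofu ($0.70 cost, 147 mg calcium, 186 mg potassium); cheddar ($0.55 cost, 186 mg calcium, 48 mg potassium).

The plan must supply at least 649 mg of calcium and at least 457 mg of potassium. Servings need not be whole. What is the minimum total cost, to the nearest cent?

$2.44

With two linear requirements the optimum uses one or two foods; enumerate the corners.
peanut butter only: max(649/17, 457/222) = 38.18 servings → $21.00.
tofu only: max(649/147, 457/186) = 4.415 servings → $3.09.
cheddar only: max(649/186, 457/48) = 9.521 servings → $5.24.
peanut butter + tofu: intersection lies outside the first quadrant.
peanut butter + cheddar with both tight: 1.33 servings and 3.368 servings → $2.58.
tofu + cheddar with both tight: 1.955 servings and 1.944 servings → $2.44.
So the least-cost plan costs $2.44.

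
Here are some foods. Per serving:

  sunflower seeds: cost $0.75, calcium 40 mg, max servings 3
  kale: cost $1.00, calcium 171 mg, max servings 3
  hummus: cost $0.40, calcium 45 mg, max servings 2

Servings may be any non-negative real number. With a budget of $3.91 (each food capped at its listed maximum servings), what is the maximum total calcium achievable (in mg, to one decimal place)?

608.9 mg

Calcium per dollar: kale 171, hummus 112.5, sunflower seeds 53.33.
Take 3 servings of kale: spends $3.00, +513.0 mg calcium (running total 513.0 mg).
Take 2 servings of hummus: spends $0.80, +90.0 mg calcium (running total 603.0 mg).
Take 0.1467 servings of sunflower seeds: spends $0.11, +5.9 mg calcium (running total 608.9 mg).
Filling greedily by calcium-per-dollar is optimal for one linear limit, giving 608.9 mg.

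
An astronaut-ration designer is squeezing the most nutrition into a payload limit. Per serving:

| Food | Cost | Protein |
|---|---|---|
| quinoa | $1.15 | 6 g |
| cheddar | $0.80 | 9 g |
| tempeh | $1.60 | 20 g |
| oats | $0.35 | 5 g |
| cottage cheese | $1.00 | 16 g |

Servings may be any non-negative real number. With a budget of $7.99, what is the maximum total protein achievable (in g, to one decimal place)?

127.8 g

Protein per dollar: cottage cheese 16, oats 14.29, tempeh 12.5, cheddar 11.25, quinoa 5.217.
With no serving limits, spend the whole cost allowance on cottage cheese: $7.99 / $1.00 × 16 g = 127.8 g.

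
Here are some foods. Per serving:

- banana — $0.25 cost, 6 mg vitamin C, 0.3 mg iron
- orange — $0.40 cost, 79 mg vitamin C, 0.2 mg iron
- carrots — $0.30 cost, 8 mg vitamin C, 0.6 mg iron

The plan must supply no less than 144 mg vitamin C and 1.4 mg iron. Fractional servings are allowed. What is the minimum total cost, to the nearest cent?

$1.19

For a min-cost LP with two ≥-constraints, a basic feasible solution has at most two positive variables.
banana only: max(144/6, 1.4/0.3) = 24 servings → $6.00.
orange only: max(144/79, 1.4/0.2) = 7 servings → $2.80.
carrots only: max(144/8, 1.4/0.6) = 18 servings → $5.40.
banana + orange with both tight: 3.636 servings and 1.547 servings → $1.53.
banana + carrots: intersection lies outside the first quadrant.
orange + carrots with both tight: 1.642 servings and 1.786 servings → $1.19.
So the least-cost plan costs $1.19.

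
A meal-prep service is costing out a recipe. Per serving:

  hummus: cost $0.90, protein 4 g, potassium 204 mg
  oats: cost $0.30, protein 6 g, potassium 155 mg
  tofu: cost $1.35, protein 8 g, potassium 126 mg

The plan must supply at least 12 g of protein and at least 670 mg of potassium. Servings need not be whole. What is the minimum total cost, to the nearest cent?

Compare the cost at each extreme point of the feasible region.
hummus only: max(12/4, 670/204) = 3.284 servings → $2.96.
oats only: max(12/6, 670/155) = 4.323 servings → $1.30.
tofu only: max(12/8, 670/126) = 5.317 servings → $7.18.
hummus + oats with both targets exact would need a negative amount; discard.
hummus + tofu with both targets exact would need a negative amount; discard.
oats + tofu: the both-tight solution has a negative serving — not a feasible corner.
So the least-cost plan costs $1.30.

$1.30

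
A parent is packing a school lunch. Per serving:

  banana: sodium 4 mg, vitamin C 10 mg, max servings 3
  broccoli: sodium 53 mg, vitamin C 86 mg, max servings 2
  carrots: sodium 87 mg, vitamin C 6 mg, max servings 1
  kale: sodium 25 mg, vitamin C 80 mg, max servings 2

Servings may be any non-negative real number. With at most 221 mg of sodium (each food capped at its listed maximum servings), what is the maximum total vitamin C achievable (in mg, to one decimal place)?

Vitamin C per mg sodium: kale 3.2, banana 2.5, broccoli 1.623, carrots 0.06897.
Take 2 servings of kale: uses 50 mg sodium, +160.0 mg vitamin C (running total 160.0 mg).
Take 3 servings of banana: uses 12 mg sodium, +30.0 mg vitamin C (running total 190.0 mg).
Take 2 servings of broccoli: uses 106 mg sodium, +172.0 mg vitamin C (running total 362.0 mg).
Take 0.6092 servings of carrots: uses 53 mg sodium, +3.7 mg vitamin C (running total 365.7 mg).
Greedy by best ratio exhausts the sodium allowance optimally: 365.7 mg.

365.7 mg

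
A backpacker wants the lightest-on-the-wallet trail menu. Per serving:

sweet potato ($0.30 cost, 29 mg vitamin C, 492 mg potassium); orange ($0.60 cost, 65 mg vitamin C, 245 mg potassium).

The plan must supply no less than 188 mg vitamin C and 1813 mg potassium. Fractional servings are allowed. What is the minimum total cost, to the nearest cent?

$1.83

At the optimum either one food covers both requirements or two foods hit both targets exactly; no other combination can be cheaper.
sweet potato only: max(188/29, 1813/492) = 6.483 servings → $1.94.
orange only: max(188/65, 1813/245) = 7.4 servings → $4.44.
sweet potato + orange with both tight: 2.886 servings and 1.605 servings → $1.83.
So the least-cost plan costs $1.83.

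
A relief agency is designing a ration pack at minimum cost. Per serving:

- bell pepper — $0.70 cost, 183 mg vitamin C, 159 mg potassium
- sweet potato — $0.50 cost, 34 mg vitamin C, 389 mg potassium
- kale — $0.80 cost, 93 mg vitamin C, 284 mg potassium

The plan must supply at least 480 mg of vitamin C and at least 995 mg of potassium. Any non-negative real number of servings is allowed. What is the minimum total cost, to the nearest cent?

Compare the cost at each extreme point of the feasible region.
bell pepper only: max(480/183, 995/159) = 6.258 servings → $4.38.
sweet potato only: max(480/34, 995/389) = 14.12 servings → $7.06.
kale only: max(480/93, 995/284) = 5.161 servings → $4.13.
bell pepper + sweet potato with both tight: 2.324 servings and 1.608 servings → $2.43.
bell pepper + kale with both tight: 1.177 servings and 2.844 servings → $3.10.
sweet potato + kale with both targets exact would need a negative amount; discard.
Cheapest feasible corner: $2.43.

$2.43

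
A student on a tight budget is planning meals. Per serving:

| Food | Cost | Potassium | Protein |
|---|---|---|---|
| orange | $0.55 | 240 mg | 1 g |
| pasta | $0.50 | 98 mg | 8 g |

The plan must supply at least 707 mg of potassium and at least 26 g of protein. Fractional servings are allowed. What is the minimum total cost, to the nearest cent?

orange only: max(707/240, 26/1) = 26 servings → $14.30.
pasta only: max(707/98, 26/8) = 7.214 servings → $3.61.
orange + pasta with both tight: 1.706 servings and 3.037 servings → $2.46.
Cheapest feasible corner: $2.46.

$2.46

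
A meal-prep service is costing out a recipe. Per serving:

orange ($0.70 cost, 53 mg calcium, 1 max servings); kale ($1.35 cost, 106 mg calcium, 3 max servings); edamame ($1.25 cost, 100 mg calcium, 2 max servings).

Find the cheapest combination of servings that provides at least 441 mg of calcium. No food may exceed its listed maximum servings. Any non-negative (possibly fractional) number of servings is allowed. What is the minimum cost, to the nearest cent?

Cost per mg of calcium: edamame $0.0125, kale $0.0127, orange $0.0132.
Take 2 servings of edamame: +200.0 mg calcium for $2.50 (total $2.50, still need 241.0 mg).
Take 2.274 servings of kale: +241.0 mg calcium for $3.07 (total $5.57, still need 0.0 mg).
Greedy by cheapest-per-mg is optimal for a single linear constraint, so the minimum cost is $5.57.

$5.57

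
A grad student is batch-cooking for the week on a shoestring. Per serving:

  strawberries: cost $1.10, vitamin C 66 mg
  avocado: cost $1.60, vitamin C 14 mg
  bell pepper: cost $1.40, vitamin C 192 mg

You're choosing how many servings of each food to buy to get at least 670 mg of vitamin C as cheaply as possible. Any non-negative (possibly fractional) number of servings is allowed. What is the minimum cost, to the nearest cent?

$4.89

Cost per mg of vitamin C: bell pepper $0.0073, strawberries $0.0167, avocado $0.1143.
With no serving limits, use only bell pepper: 670 mg / 192 mg = 3.49 servings × $1.40 = $4.89.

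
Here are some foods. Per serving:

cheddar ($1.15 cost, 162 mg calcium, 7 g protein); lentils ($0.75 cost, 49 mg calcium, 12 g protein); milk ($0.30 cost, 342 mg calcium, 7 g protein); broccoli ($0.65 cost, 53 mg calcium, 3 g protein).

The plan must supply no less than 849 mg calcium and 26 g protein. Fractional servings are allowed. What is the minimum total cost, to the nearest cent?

Two binding constraints pin down two serving amounts, so the optimal mix uses at most two foods. The candidates are each food alone (scaled to the tighter of calcium/protein) and each pair with both constraints tight.
cheddar only: max(849/162, 26/7) = 5.241 servings → $6.03.
lentils only: max(849/49, 26/12) = 17.33 servings → $12.99.
milk only: max(849/342, 26/7) = 3.714 servings → $1.11.
broccoli only: max(849/53, 26/3) = 16.02 servings → $10.41.
cheddar + lentils: intersection lies outside the first quadrant.
cheddar + milk with both tight: 2.34 servings and 1.374 servings → $3.10.
cheddar + broccoli with both targets exact would need a negative amount; discard.
lentils + milk with both tight: 0.7841 servings and 2.37 servings → $1.30.
lentils + broccoli: the both-tight solution has a negative serving — not a feasible corner.
milk + broccoli with both tight: 1.785 servings and 4.502 servings → $3.46.
Cheapest feasible corner: $1.11.

$1.11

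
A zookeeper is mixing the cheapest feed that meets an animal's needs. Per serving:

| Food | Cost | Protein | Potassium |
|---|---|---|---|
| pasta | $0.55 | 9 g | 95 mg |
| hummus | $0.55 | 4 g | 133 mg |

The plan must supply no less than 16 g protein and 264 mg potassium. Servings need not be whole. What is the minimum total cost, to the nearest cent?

At the optimum either one food covers both requirements or two foods hit both targets exactly; no other combination can be cheaper.
pasta only: max(16/9, 264/95) = 2.779 servings → $1.53.
hummus only: max(16/4, 264/133) = 4 servings → $2.20.
pasta + hummus with both tight: 1.312 servings and 1.048 servings → $1.30.
So the least-cost plan costs $1.30.

$1.30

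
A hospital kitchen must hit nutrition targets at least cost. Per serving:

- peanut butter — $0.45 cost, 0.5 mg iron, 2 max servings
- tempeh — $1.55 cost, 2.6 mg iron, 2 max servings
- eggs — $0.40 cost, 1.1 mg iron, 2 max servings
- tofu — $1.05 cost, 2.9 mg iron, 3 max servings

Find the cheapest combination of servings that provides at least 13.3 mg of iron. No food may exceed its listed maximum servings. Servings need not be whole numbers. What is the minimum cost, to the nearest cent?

Cost per mg of iron: tofu $0.3621, eggs $0.3636, tempeh $0.5962, peanut butter $0.9000.
Take 3 servings of tofu: +8.7 mg iron for $3.15 (total $3.15, still need 4.6 mg).
Take 2 servings of eggs: +2.2 mg iron for $0.80 (total $3.95, still need 2.4 mg).
Take 0.9231 servings of tempeh: +2.4 mg iron for $1.43 (total $5.38, still need 0.0 mg).
Greedy by cheapest-per-mg is optimal for a single linear constraint, so the minimum cost is $5.38.

$5.38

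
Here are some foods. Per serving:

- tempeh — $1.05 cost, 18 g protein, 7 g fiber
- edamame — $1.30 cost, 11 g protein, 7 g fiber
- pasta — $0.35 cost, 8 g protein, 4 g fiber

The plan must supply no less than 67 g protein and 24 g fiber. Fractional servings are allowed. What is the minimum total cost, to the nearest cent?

$2.93

With two linear requirements the optimum uses one or two foods; enumerate the corners.
tempeh only: max(67/18, 24/7) = 3.722 servings → $3.91.
edamame only: max(67/11, 24/7) = 6.091 servings → $7.92.
pasta only: max(67/8, 24/4) = 8.375 servings → $2.93.
tempeh + edamame: intersection lies outside the first quadrant.
tempeh + pasta with both targets exact would need a negative amount; discard.
edamame + pasta: intersection lies outside the first quadrant.
So the least-cost plan costs $2.93.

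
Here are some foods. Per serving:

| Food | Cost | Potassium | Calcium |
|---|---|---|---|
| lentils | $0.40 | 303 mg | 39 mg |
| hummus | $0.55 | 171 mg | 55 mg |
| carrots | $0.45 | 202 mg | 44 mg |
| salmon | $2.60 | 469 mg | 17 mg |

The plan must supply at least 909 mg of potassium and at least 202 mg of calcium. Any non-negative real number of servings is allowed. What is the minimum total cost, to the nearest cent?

$2.04

This is a tiny linear program; its minimum lies at a vertex of the feasible set. List the vertices and price them.
lentils only: max(909/303, 202/39) = 5.179 servings → $2.07.
hummus only: max(909/171, 202/55) = 5.316 servings → $2.92.
carrots only: max(909/202, 202/44) = 4.591 servings → $2.07.
salmon only: max(909/469, 202/17) = 11.88 servings → $30.89.
lentils + hummus with both tight: 1.546 servings and 2.577 servings → $2.04.
lentils + carrots: intersection lies outside the first quadrant.
lentils + salmon with both targets exact would need a negative amount; discard.
hummus + carrots with both tight: 0.2253 servings and 4.309 servings → $2.06.
hummus + salmon with both tight: 3.464 servings and 0.6752 servings → $3.66.
carrots + salmon: the both-tight solution has a negative serving — not a feasible corner.
The minimum over all feasible corners is $2.04.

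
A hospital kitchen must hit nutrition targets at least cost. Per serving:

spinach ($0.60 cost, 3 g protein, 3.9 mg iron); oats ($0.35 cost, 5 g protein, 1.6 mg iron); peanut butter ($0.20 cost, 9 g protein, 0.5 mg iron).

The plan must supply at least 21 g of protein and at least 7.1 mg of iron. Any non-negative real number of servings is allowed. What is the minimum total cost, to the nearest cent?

An LP optimum is at a vertex; with two nutrient constraints at most two foods are used. Check each candidate.
spinach only: max(21/3, 7.1/3.9) = 7 servings → $4.20.
oats only: max(21/5, 7.1/1.6) = 4.438 servings → $1.55.
peanut butter only: max(21/9, 7.1/0.5) = 14.2 servings → $2.84.
spinach + oats with both tight: 0.1293 servings and 4.122 servings → $1.52.
spinach + peanut butter with both tight: 1.589 servings and 1.804 servings → $1.31.
oats + peanut butter: the both-tight solution has a negative serving — not a feasible corner.
Cheapest feasible corner: $1.31.

$1.31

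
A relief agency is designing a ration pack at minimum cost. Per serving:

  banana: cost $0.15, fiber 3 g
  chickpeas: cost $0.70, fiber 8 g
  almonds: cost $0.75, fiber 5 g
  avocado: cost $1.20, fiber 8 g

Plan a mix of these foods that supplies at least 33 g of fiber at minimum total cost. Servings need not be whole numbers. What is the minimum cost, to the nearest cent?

Cost per g of fiber: banana $0.0500, chickpeas $0.0875, almonds $0.1500, avocado $0.1500.
With no serving limits, use only banana: 33 g / 3 g = 11 servings × $0.15 = $1.65.

$1.65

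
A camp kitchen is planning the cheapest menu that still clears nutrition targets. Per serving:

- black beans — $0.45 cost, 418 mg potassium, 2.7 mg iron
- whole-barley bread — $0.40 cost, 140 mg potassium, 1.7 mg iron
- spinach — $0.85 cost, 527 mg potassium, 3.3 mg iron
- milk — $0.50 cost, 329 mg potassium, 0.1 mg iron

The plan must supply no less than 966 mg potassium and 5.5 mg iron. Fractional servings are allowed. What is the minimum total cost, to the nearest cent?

$1.04

Two binding constraints pin down two serving amounts, so the optimal mix uses at most two foods. The candidates are each food alone (scaled to the tighter of potassium/iron) and each pair with both constraints tight.
black beans only: max(966/418, 5.5/2.7) = 2.311 servings → $1.04.
whole-barley bread only: max(966/140, 5.5/1.7) = 6.9 servings → $2.76.
spinach only: max(966/527, 5.5/3.3) = 1.833 servings → $1.56.
milk only: max(966/329, 5.5/0.1) = 55 servings → $27.50.
black beans + whole-barley bread: the both-tight solution has a negative serving — not a feasible corner.
black beans + spinach with both targets exact would need a negative amount; discard.
black beans + milk with both tight: 2.024 servings and 0.3653 servings → $1.09.
whole-barley bread + spinach: intersection lies outside the first quadrant.
whole-barley bread + milk with both tight: 3.141 servings and 1.599 servings → $2.06.
spinach + milk with both tight: 1.658 servings and 0.2801 servings → $1.55.
So the least-cost plan costs $1.04.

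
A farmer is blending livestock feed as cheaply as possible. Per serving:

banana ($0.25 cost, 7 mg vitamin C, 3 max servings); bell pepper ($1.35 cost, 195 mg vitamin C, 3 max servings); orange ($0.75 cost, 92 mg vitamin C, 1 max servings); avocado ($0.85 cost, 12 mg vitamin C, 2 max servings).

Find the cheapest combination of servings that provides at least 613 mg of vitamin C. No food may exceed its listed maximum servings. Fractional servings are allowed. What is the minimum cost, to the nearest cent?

$4.28

Cost per mg of vitamin C: bell pepper $0.0069, orange $0.0082, banana $0.0357, avocado $0.0708.
Take 3 servings of bell pepper: +585.0 mg vitamin C for $4.05 (total $4.05, still need 28.0 mg).
Take 0.3043 servings of orange: +28.0 mg vitamin C for $0.23 (total $4.28, still need 0.0 mg).
Greedy by cheapest-per-mg is optimal for a single linear constraint, so the minimum cost is $4.28.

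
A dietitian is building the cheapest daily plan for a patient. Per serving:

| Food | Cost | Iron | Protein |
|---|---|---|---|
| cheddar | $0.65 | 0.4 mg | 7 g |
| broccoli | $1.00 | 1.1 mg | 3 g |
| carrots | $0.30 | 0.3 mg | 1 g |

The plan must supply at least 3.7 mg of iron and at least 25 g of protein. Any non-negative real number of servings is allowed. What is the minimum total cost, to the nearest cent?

$4.09

Minimising a linear cost over {iron ≥ 3.7, protein ≥ 25, servings ≥ 0} — the optimum is at a vertex, using one or two foods.
cheddar only: max(3.7/0.4, 25/7) = 9.25 servings → $6.01.
broccoli only: max(3.7/1.1, 25/3) = 8.333 servings → $8.33.
carrots only: max(3.7/0.3, 25/1) = 25 servings → $7.50.
cheddar + broccoli with both tight: 2.523 servings and 2.446 servings → $4.09.
cheddar + carrots with both tight: 2.235 servings and 9.353 servings → $4.26.
broccoli + carrots: intersection lies outside the first quadrant.
Cheapest feasible corner: $4.09.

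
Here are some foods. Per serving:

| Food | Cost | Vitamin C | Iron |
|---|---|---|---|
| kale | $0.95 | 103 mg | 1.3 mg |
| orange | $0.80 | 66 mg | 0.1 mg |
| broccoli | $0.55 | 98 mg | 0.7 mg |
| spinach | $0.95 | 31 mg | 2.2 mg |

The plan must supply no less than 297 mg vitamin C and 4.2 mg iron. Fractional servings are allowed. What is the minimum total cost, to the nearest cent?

$2.48

A basic optimal solution has at most two foods positive. Try each food alone and each pair with both targets met exactly.
kale only: max(297/103, 4.2/1.3) = 3.231 servings → $3.07.
orange only: max(297/66, 4.2/0.1) = 42 servings → $33.60.
broccoli only: max(297/98, 4.2/0.7) = 6 servings → $3.30.
spinach only: max(297/31, 4.2/2.2) = 9.581 servings → $9.10.
kale + orange: intersection lies outside the first quadrant.
kale + broccoli with both targets exact would need a negative amount; discard.
kale + spinach with both tight: 2.808 servings and 0.2496 servings → $2.91.
orange + broccoli: intersection lies outside the first quadrant.
orange + spinach with both tight: 3.682 servings and 1.742 servings → $4.60.
broccoli + spinach with both tight: 2.698 servings and 1.051 servings → $2.48.
Cheapest feasible corner: $2.48.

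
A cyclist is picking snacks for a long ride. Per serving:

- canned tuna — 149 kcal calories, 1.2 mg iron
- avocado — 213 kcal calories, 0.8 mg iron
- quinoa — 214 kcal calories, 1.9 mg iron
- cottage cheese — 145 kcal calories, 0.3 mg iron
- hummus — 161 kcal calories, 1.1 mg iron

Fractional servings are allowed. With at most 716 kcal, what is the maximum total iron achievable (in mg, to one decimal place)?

Iron per kcal: quinoa 0.008879, canned tuna 0.008054, hummus 0.006832, avocado 0.003756, cottage cheese 0.002069.
With no serving limits, spend the whole calories allowance on quinoa: 716 kcal / 214 kcal × 1.9 mg = 6.4 mg.

6.4 mg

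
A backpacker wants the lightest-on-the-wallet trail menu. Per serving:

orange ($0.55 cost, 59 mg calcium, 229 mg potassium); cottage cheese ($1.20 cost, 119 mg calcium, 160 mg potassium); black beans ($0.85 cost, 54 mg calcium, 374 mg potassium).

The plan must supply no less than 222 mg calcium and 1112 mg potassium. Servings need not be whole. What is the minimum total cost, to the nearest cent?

An LP optimum is at a vertex; with two nutrient constraints at most two foods are used. Check each candidate.
orange only: max(222/59, 1112/229) = 4.856 servings → $2.67.
cottage cheese only: max(222/119, 1112/160) = 6.95 servings → $8.34.
black beans only: max(222/54, 1112/374) = 4.111 servings → $3.49.
orange + cottage cheese: intersection lies outside the first quadrant.
orange + black beans with both tight: 2.369 servings and 1.523 servings → $2.60.
cottage cheese + black beans with both tight: 0.6407 servings and 2.699 servings → $3.06.
So the least-cost plan costs $2.60.

$2.60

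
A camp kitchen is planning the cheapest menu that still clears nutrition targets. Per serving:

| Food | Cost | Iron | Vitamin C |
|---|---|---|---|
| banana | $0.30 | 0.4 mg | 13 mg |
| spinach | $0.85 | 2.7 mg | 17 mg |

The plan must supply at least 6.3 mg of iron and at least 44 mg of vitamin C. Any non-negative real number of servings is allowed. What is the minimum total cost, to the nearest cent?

At the optimum either one food covers both requirements or two foods hit both targets exactly; no other combination can be cheaper.
banana only: max(6.3/0.4, 44/13) = 15.75 servings → $4.72.
spinach only: max(6.3/2.7, 44/17) = 2.588 servings → $2.20.
banana + spinach with both tight: 0.4134 servings and 2.272 servings → $2.06.
The minimum over all feasible corners is $2.06.

$2.06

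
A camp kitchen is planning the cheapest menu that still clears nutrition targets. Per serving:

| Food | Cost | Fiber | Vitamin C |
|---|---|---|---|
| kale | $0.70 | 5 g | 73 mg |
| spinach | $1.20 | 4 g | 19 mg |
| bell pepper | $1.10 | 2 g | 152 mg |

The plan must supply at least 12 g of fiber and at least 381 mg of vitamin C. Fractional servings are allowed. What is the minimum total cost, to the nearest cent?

$3.05

An LP optimum is at a vertex; with two nutrient constraints at most two foods are used. Check each candidate.
kale only: max(12/5, 381/73) = 5.219 servings → $3.65.
spinach only: max(12/4, 381/19) = 20.05 servings → $24.06.
bell pepper only: max(12/2, 381/152) = 6 servings → $6.60.
kale + spinach: intersection lies outside the first quadrant.
kale + bell pepper with both tight: 1.73 servings and 1.676 servings → $3.05.
spinach + bell pepper with both tight: 1.863 servings and 2.274 servings → $4.74.
So the least-cost plan costs $3.05.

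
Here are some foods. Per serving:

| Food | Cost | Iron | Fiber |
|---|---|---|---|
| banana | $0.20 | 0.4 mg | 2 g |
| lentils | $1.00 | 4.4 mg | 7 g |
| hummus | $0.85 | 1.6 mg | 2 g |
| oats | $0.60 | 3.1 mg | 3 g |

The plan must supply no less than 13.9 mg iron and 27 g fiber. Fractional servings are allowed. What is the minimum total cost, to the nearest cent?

Minimising a linear cost over {iron ≥ 13.9, fiber ≥ 27, servings ≥ 0} — the optimum is at a vertex, using one or two foods.
banana only: max(13.9/0.4, 27/2) = 34.75 servings → $6.95.
lentils only: max(13.9/4.4, 27/7) = 3.857 servings → $3.86.
hummus only: max(13.9/1.6, 27/2) = 13.5 servings → $11.47.
oats only: max(13.9/3.1, 27/3) = 9 servings → $5.40.
banana + lentils with both tight: 3.583 servings and 2.833 servings → $3.55.
banana + hummus with both tight: 6.417 servings and 7.083 servings → $7.30.
banana + oats with both tight: 8.4 servings and 3.4 servings → $3.72.
lentils + hummus: intersection lies outside the first quadrant.
lentils + oats: the both-tight solution has a negative serving — not a feasible corner.
hummus + oats with both targets exact would need a negative amount; discard.
Cheapest feasible corner: $3.55.

$3.55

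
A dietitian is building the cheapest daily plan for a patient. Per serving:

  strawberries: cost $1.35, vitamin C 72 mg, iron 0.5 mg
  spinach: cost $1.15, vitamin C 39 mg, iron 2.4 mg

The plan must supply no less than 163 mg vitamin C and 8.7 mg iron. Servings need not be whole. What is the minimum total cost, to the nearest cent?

$4.54

For a min-cost LP with two ≥-constraints, a basic feasible solution has at most two positive variables.
strawberries only: max(163/72, 8.7/0.5) = 17.4 servings → $23.49.
spinach only: max(163/39, 8.7/2.4) = 4.179 servings → $4.81.
strawberries + spinach with both tight: 0.3386 servings and 3.554 servings → $4.54.
Cheapest feasible corner: $4.54.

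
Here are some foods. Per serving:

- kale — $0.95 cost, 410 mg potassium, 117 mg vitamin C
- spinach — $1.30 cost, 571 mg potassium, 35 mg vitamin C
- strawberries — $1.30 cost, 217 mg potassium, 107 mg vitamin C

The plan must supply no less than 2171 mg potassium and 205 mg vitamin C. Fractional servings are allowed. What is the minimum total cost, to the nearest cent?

At the optimum either one food covers both requirements or two foods hit both targets exactly; no other combination can be cheaper.
kale only: max(2171/410, 205/117) = 5.295 servings → $5.03.
spinach only: max(2171/571, 205/35) = 5.857 servings → $7.61.
strawberries only: max(2171/217, 205/107) = 10 servings → $13.01.
kale + spinach with both tight: 0.7829 servings and 3.24 servings → $4.96.
kale + strawberries with both targets exact would need a negative amount; discard.
spinach + strawberries with both tight: 3.51 servings and 0.7676 servings → $5.56.
So the least-cost plan costs $4.96.

$4.96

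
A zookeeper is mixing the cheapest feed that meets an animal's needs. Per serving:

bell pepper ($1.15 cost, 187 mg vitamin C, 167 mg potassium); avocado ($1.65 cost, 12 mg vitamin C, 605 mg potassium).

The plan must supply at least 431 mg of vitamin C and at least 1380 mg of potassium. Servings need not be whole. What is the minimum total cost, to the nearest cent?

Check every corner: each single food scaled to meet both minima, and each pair solved so both constraints bind.
bell pepper only: max(431/187, 1380/167) = 8.263 servings → $9.50.
avocado only: max(431/12, 1380/605) = 35.92 servings → $59.26.
bell pepper + avocado with both tight: 2.197 servings and 1.674 servings → $5.29.
So the least-cost plan costs $5.29.

$5.29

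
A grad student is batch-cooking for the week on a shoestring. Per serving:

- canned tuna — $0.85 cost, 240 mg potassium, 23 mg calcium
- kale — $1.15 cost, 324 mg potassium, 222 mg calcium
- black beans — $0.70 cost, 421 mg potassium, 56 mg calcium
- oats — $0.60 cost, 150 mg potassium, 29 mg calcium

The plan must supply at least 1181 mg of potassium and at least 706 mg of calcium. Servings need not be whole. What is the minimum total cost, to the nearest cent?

$3.84

With two linear requirements the optimum uses one or two foods; enumerate the corners.
canned tuna only: max(1181/240, 706/23) = 30.7 servings → $26.09.
kale only: max(1181/324, 706/222) = 3.645 servings → $4.19.
black beans only: max(1181/421, 706/56) = 12.61 servings → $8.82.
oats only: max(1181/150, 706/29) = 24.34 servings → $14.61.
canned tuna + kale with both tight: 0.7296 servings and 3.105 servings → $4.19.
canned tuna + black beans: intersection lies outside the first quadrant.
canned tuna + oats: intersection lies outside the first quadrant.
kale + black beans with both tight: 3.068 servings and 0.444 servings → $3.84.
kale + oats with both tight: 2.997 servings and 1.399 servings → $4.29.
black beans + oats: intersection lies outside the first quadrant.
So the least-cost plan costs $3.84.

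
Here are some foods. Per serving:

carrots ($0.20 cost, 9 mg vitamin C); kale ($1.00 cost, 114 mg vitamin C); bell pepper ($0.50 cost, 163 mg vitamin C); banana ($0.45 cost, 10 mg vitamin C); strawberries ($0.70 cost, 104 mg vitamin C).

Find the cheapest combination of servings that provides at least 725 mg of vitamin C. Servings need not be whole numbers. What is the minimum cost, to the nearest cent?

Cost per mg of vitamin C: bell pepper $0.0031, strawberries $0.0067, kale $0.0088, carrots $0.0222, banana $0.0450.
With no serving limits, use only bell pepper: 725 mg / 163 mg = 4.448 servings × $0.50 = $2.22.

$2.22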